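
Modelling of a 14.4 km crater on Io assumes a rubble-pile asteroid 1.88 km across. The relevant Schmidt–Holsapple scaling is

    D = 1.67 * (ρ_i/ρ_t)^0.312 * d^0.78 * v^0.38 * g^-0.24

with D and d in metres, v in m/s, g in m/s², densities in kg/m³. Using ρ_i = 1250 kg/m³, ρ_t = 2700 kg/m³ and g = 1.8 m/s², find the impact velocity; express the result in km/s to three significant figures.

v ≈ 11.8 km/s

Rearranging for v: v = [D / (1.67 · (1250/2700)^0.312 · 1880^0.78 · 1.8^-0.24)]^(1/0.38).
D = 14400 m.
(1250/2700)^0.312 = 0.7864
1880^0.78 = 358.0
1.8^-0.24 = 0.8684
Denominator = 1.67 × 0.7864 × 358.0 × 0.8684 = 408.3
D / 408.3 = 14400 / 408.3 = 35.27
v = 35.27^(1/0.38) = 35.27^2.6316 = 11807 m/s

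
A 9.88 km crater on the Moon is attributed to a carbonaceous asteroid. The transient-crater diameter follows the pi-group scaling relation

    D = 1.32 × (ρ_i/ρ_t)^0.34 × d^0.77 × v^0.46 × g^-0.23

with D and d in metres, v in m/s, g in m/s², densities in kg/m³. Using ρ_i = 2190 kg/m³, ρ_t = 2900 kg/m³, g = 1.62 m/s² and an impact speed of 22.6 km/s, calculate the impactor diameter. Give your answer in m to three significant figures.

d ≈ 352 m

Rearranging for d: d = [D / (1.32 · (2190/2900)^0.34 · 22600^0.46 · 1.62^-0.23)]^(1/0.77).
D = 9880 m.
(2190/2900)^0.34 = 0.9089
22600^0.46 = 100.7
1.62^-0.23 = 0.8950
Denominator = 1.32 × 0.9089 × 100.7 × 0.8950 = 108.1
D / 108.1 = 9880 / 108.1 = 91.40
d = 91.40^(1/0.77) = 91.40^1.2987 = 352.1 m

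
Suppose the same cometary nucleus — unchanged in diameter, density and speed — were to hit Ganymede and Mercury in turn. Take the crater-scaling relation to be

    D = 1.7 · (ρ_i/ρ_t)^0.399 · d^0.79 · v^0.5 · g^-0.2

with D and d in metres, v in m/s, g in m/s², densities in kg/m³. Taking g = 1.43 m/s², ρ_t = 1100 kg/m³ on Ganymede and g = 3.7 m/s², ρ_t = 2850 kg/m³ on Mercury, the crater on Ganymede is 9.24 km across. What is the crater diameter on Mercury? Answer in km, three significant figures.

D ≈ 5.23 km

The impactor-only factors (d, v, ρ_i) cancel in the ratio, leaving D_Mercury/D_Ganymede = (g_Mercury/g_Ganymede)^-0.2 · (ρ_t,Ganymede/ρ_t,Mercury)^0.399.
(3.7/1.43)^-0.2 = 2.587^-0.2 = 0.8269
(1100/2850)^0.399 = 0.3860^0.399 = 0.6840
Ratio = 0.8269 × 0.6840 = 0.5656
D_Mercury = 0.5656 × 9.24 km = 5.23 km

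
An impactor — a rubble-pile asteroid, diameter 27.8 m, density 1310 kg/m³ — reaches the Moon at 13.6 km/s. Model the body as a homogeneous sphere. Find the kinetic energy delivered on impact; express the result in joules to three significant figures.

E ≈ 1.36 × 10^15 J

v = 13600 m/s.
Mass m = (π/6) ρ d³ = (π/6) × 1310 × (27.8)³ = 1.474 × 10^7 kg
E = ½ m v² = 0.5 × 1.474 × 10^7 × (13600)² = 1.363 × 10^15 J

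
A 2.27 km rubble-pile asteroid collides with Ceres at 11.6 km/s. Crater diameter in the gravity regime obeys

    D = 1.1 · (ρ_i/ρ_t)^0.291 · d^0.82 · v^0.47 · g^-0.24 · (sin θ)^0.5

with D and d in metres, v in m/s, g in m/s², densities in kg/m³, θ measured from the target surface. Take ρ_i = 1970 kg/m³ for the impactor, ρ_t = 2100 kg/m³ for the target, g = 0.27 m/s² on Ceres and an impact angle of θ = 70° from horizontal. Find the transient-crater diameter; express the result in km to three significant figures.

In SI units: d = 2270 m, v = 11600 m/s.
(ρ_i/ρ_t)^0.291 = (1970/2100)^0.291 = 0.9816
d^0.82 = 2270^0.82 = 564.9
v^0.47 = 11600^0.47 = 81.34
g^-0.24 = 0.27^-0.24 = 1.369
(sin 70°)^0.5 = 0.9397^0.5 = 0.9694
D = 1.1 × 0.9816 × 564.9 × 81.34 × 1.369 × 0.9694 = 65843 m
   = 65.84 km

D ≈ 65.8 km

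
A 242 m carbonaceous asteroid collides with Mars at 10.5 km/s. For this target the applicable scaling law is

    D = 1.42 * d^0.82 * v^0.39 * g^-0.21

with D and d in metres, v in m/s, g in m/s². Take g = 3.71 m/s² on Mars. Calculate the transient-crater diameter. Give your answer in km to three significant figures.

In SI units: v = 10500 m/s.
d^0.82 = 242^0.82 = 90.10
v^0.39 = 10500^0.39 = 37.01
g^-0.21 = 3.71^-0.21 = 0.7593
D = 1.42 × 90.10 × 37.01 × 0.7593 = 3595 m
   = 3.595 km

D ≈ 3.60 km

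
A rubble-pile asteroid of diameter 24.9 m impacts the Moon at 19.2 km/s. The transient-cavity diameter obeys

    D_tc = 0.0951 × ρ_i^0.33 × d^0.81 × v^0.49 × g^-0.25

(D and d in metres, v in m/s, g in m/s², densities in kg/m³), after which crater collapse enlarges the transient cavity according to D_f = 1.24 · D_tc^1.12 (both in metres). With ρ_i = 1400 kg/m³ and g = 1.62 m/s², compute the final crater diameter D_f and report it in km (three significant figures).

D_f ≈ 4.68 km

v = 19200 m/s.
ρ_i^0.33 = 1400^0.33 = 10.92
d^0.81 = 24.9^0.81 = 13.52
v^0.49 = 19200^0.49 = 125.6
g^-0.25 = 1.62^-0.25 = 0.8864
D_tc = 0.0951 × 10.92 × 13.52 × 125.6 × 0.8864 = 1563 m
D_f = 1.24 × (1563)^1.12 = 4684 m
     = 4.684 km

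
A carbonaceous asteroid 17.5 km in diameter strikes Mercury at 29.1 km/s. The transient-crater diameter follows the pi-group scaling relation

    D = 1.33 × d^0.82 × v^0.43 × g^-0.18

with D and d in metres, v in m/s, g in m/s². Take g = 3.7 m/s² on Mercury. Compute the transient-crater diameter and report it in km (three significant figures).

In SI units: d = 17500 m, v = 29100 m/s.
d^0.82 = 17500^0.82 = 3015
v^0.43 = 29100^0.43 = 83.08
g^-0.18 = 3.7^-0.18 = 0.7902
D = 1.33 × 3015 × 83.08 × 0.7902 = 2.633 × 10^5 m
   = 263.3 km

D ≈ 263 km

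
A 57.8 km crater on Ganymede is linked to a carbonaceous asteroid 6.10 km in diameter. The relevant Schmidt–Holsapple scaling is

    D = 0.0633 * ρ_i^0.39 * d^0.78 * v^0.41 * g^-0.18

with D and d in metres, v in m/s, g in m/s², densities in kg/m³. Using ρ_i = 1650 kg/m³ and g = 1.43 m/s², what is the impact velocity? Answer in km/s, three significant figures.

Rearranging for v: v = [D / (0.0633 · 1650^0.39 · 6100^0.78 · 1.43^-0.18)]^(1/0.41).
D = 57800 m.
1650^0.39 = 17.98
6100^0.78 = 896.5
1.43^-0.18 = 0.9376
Denominator = 0.0633 × 17.98 × 896.5 × 0.9376 = 956.7
D / 956.7 = 57800 / 956.7 = 60.42
v = 60.42^(1/0.41) = 60.42^2.439 = 22095 m/s

v ≈ 22.1 km/s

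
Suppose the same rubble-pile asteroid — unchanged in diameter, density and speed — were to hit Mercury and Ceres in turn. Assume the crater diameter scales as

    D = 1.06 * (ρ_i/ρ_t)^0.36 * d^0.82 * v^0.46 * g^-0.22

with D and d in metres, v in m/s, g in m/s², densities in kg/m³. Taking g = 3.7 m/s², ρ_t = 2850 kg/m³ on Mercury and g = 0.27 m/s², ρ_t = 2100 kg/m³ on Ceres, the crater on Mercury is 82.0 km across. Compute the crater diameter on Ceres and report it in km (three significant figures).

The impactor-only factors (d, v, ρ_i) cancel in the ratio, leaving D_Ceres/D_Mercury = (g_Ceres/g_Mercury)^-0.22 · (ρ_t,Mercury/ρ_t,Ceres)^0.36.
(0.27/3.7)^-0.22 = 0.07297^-0.22 = 1.779
(2850/2100)^0.36 = 1.357^0.36 = 1.116
Ratio = 1.779 × 1.116 = 1.985
D_Ceres = 1.985 × 82.0 km = 163 km

D ≈ 163 km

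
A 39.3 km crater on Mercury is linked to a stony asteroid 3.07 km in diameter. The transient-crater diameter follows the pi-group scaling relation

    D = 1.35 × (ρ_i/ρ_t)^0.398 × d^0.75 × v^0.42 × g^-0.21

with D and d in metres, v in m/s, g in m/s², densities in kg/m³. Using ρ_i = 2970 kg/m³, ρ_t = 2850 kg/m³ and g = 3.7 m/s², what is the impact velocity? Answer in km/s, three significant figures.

Rearranging for v: v = [D / (1.35 · (2970/2850)^0.398 · 3070^0.75 · 3.7^-0.21)]^(1/0.42).
D = 39300 m.
(2970/2850)^0.398 = 1.017
3070^0.75 = 412.4
3.7^-0.21 = 0.7598
Denominator = 1.35 × 1.017 × 412.4 × 0.7598 = 430.2
D / 430.2 = 39300 / 430.2 = 91.35
v = 91.35^(1/0.42) = 91.35^2.381 = 46607 m/s

v ≈ 46.6 km/s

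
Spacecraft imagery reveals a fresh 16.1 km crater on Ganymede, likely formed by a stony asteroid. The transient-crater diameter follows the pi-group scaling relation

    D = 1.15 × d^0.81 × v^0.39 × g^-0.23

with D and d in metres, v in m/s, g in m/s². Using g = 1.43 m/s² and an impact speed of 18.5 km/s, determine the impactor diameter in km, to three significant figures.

Rearranging for d: d = [D / (1.15 · 18500^0.39 · 1.43^-0.23)]^(1/0.81).
D = 16100 m.
18500^0.39 = 46.15
1.43^-0.23 = 0.9210
Denominator = 1.15 × 46.15 × 0.9210 = 48.88
D / 48.88 = 16100 / 48.88 = 329.4
d = 329.4^(1/0.81) = 329.4^1.2346 = 1283 m

d ≈ 1.28 km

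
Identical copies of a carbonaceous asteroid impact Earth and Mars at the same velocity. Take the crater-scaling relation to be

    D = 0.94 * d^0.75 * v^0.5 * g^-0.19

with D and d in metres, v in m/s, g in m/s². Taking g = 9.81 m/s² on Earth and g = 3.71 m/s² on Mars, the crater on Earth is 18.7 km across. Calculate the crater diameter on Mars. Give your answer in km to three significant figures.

All impactor-dependent factors cancel in the ratio, leaving D_Mars/D_Earth = (g_Mars/g_Earth)^-0.19.
(3.71/9.81)^-0.19 = 0.3782^-0.19 = 1.203
D_Mars = 1.203 × 18.7 km = 22.5 km

D ≈ 22.5 km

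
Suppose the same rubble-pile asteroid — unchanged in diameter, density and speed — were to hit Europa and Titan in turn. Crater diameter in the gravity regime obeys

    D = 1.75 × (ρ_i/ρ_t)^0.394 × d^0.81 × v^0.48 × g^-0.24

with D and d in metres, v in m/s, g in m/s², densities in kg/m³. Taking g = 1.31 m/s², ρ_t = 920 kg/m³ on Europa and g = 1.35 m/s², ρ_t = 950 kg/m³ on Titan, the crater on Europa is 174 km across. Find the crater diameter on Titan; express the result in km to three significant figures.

The impactor-only factors (d, v, ρ_i) cancel in the ratio, leaving D_Titan/D_Europa = (g_Titan/g_Europa)^-0.24 · (ρ_t,Europa/ρ_t,Titan)^0.394.
(1.35/1.31)^-0.24 = 1.031^-0.24 = 0.9927
(920/950)^0.394 = 0.9684^0.394 = 0.9874
Ratio = 0.9927 × 0.9874 = 0.9802
D_Titan = 0.9802 × 174 km = 171 km

D ≈ 171 km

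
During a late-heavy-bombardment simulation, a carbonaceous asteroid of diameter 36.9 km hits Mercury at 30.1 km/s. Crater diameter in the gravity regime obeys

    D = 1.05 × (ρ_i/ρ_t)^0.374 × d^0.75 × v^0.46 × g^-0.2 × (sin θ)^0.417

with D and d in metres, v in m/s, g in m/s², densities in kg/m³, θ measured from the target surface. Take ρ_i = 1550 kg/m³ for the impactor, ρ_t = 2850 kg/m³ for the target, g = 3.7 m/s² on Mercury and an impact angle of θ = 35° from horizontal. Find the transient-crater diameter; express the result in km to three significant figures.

D ≈ 156 km

In SI units: d = 36900 m, v = 30100 m/s.
(ρ_i/ρ_t)^0.374 = (1550/2850)^0.374 = 0.7963
d^0.75 = 36900^0.75 = 2662
v^0.46 = 30100^0.46 = 114.9
g^-0.2 = 3.7^-0.2 = 0.7698
(sin 35°)^0.417 = 0.5736^0.417 = 0.7931
D = 1.05 × 0.7963 × 2662 × 114.9 × 0.7698 × 0.7931 = 1.561 × 10^5 m
   = 156.1 km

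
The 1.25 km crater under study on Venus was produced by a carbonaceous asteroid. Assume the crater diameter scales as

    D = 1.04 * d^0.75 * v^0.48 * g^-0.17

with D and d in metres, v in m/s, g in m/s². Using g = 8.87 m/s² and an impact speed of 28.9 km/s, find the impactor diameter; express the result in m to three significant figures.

d ≈ 29.3 m

Rearranging for d: d = [D / (1.04 · 28900^0.48 · 8.87^-0.17)]^(1/0.75).
D = 1250 m.
28900^0.48 = 138.4
8.87^-0.17 = 0.6900
Denominator = 1.04 × 138.4 × 0.6900 = 99.32
D / 99.32 = 1250 / 99.32 = 12.59
d = 12.59^(1/0.75) = 12.59^1.3333 = 29.29 m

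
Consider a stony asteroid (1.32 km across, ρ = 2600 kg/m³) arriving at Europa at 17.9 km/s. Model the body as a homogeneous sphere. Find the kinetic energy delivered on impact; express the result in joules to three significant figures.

E ≈ 5.02 × 10^20 J

d = 1320 m; v = 17900 m/s.
Mass m = (π/6) ρ d³ = (π/6) × 2600 × (1320)³ = 3.131 × 10^12 kg
E = ½ m v² = 0.5 × 3.131 × 10^12 × (17900)² = 5.016 × 10^20 J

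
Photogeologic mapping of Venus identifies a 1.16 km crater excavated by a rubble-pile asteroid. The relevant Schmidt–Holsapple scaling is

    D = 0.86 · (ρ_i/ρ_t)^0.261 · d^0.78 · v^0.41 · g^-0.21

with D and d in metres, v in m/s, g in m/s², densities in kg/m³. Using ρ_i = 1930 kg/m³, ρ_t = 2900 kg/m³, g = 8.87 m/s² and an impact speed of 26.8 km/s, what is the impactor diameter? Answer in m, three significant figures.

d ≈ 99.9 m

Rearranging for d: d = [D / (0.86 · (1930/2900)^0.261 · 26800^0.41 · 8.87^-0.21)]^(1/0.78).
D = 1160 m.
(1930/2900)^0.261 = 0.8992
26800^0.41 = 65.39
8.87^-0.21 = 0.6323
Denominator = 0.86 × 0.8992 × 65.39 × 0.6323 = 31.97
D / 31.97 = 1160 / 31.97 = 36.28
d = 36.28^(1/0.78) = 36.28^1.2821 = 99.92 m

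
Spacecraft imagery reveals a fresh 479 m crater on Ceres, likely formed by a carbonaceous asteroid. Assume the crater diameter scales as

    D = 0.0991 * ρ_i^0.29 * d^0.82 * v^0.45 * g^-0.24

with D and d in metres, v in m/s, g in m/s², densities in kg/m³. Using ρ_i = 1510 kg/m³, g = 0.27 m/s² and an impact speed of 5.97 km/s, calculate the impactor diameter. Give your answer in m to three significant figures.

Rearranging for d: d = [D / (0.0991 · 1510^0.29 · 5970^0.45 · 0.27^-0.24)]^(1/0.82).
1510^0.29 = 8.354
5970^0.45 = 50.03
0.27^-0.24 = 1.369
Denominator = 0.0991 × 8.354 × 50.03 × 1.369 = 56.70
D / 56.70 = 479 / 56.70 = 8.448
d = 8.448^(1/0.82) = 8.448^1.2195 = 13.50 m

d ≈ 13.5 m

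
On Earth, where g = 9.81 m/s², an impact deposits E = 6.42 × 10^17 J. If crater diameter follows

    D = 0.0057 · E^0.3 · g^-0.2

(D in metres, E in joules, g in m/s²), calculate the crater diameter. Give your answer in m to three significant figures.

D ≈ 794 m

E^0.3 = (6.42 × 10^17)^0.3 = 2.199 × 10^5
g^-0.2 = 9.81^-0.2 = 0.6334
D = 0.0057 × 2.199 × 10^5 × 0.6334 = 793.9 m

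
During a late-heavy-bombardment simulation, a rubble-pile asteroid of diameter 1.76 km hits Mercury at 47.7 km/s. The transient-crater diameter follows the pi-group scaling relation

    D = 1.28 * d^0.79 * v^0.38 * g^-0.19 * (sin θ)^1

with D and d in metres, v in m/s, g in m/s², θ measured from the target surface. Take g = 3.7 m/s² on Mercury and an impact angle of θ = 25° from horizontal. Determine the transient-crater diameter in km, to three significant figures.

In SI units: d = 1760 m, v = 47700 m/s.
d^0.79 = 1760^0.79 = 366.4
v^0.38 = 47700^0.38 = 59.96
g^-0.19 = 3.7^-0.19 = 0.7799
(sin 25°)^1 = 0.4226^1 = 0.4226
D = 1.28 × 366.4 × 59.96 × 0.7799 × 0.4226 = 9268 m
   = 9.268 km

D ≈ 9.27 km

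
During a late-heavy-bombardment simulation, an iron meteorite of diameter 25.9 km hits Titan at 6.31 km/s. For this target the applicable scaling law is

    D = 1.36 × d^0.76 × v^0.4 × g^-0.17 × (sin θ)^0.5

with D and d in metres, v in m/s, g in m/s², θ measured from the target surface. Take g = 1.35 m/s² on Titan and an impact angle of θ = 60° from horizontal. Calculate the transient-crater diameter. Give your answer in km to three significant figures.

D ≈ 90.0 km

In SI units: d = 25900 m, v = 6310 m/s.
d^0.76 = 25900^0.76 = 2260
v^0.4 = 6310^0.4 = 33.11
g^-0.17 = 1.35^-0.17 = 0.9503
(sin 60°)^0.5 = 0.8660^0.5 = 0.9306
D = 1.36 × 2260 × 33.11 × 0.9503 × 0.9306 = 89997 m
   = 90.00 km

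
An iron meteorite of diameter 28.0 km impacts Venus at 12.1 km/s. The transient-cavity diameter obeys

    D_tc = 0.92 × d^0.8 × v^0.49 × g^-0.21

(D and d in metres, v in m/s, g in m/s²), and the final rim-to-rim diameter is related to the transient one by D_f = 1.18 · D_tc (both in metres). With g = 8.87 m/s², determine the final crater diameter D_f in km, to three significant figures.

In SI: d = 28000 m, v = 12100 m/s.
d^0.8 = 28000^0.8 = 3612
v^0.49 = 12100^0.49 = 100.1
g^-0.21 = 8.87^-0.21 = 0.6323
D_tc = 0.92 × 3612 × 100.1 × 0.6323 = 2.103 × 10^5 m
D_f = 1.18 × 2.103 × 10^5 = 2.482 × 10^5 m
     = 248.2 km

D_f ≈ 248 km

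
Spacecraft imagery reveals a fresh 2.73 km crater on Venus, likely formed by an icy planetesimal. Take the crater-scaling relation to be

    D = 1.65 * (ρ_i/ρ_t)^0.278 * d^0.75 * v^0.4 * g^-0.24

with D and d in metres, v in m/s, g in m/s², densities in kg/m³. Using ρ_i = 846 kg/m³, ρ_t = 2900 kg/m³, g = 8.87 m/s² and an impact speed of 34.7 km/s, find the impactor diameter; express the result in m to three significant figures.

Rearranging for d: d = [D / (1.65 · (846/2900)^0.278 · 34700^0.4 · 8.87^-0.24)]^(1/0.75).
D = 2730 m.
(846/2900)^0.278 = 0.7100
34700^0.4 = 65.48
8.87^-0.24 = 0.5922
Denominator = 1.65 × 0.7100 × 65.48 × 0.5922 = 45.43
D / 45.43 = 2730 / 45.43 = 60.09
d = 60.09^(1/0.75) = 60.09^1.3333 = 235.3 m

d ≈ 235 m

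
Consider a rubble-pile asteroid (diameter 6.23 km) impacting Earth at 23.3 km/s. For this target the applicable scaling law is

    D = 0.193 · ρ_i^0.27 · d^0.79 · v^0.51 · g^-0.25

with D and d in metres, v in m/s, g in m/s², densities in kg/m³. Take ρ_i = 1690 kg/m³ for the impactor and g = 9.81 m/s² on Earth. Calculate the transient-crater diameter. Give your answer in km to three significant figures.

In SI units: d = 6230 m, v = 23300 m/s.
ρ_i^0.27 = 1690^0.27 = 7.439
d^0.79 = 6230^0.79 = 994.6
v^0.51 = 23300^0.51 = 168.8
g^-0.25 = 9.81^-0.25 = 0.5650
D = 0.193 × 7.439 × 994.6 × 168.8 × 0.5650 = 1.362 × 10^5 m
   = 136.2 km

D ≈ 136 km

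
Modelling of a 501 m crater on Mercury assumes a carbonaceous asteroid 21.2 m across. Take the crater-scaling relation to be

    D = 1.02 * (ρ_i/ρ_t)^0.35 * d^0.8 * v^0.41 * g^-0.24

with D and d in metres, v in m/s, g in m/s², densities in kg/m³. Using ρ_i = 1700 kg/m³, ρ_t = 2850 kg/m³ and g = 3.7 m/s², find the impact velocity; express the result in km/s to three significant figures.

Rearranging for v: v = [D / (1.02 · (1700/2850)^0.35 · 21.2^0.8 · 3.7^-0.24)]^(1/0.41).
(1700/2850)^0.35 = 0.8346
21.2^0.8 = 11.51
3.7^-0.24 = 0.7305
Denominator = 1.02 × 0.8346 × 11.51 × 0.7305 = 7.158
D / 7.158 = 501 / 7.158 = 69.99
v = 69.99^(1/0.41) = 69.99^2.439 = 31626 m/s

v ≈ 31.6 km/s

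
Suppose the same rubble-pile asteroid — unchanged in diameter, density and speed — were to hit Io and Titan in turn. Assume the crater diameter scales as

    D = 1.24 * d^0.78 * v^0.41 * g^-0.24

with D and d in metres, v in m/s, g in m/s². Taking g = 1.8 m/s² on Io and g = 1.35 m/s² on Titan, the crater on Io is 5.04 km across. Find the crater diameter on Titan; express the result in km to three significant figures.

All impactor-dependent factors cancel in the ratio, leaving D_Titan/D_Io = (g_Titan/g_Io)^-0.24.
(1.35/1.8)^-0.24 = 0.7500^-0.24 = 1.071
D_Titan = 1.071 × 5.04 km = 5.40 km

D ≈ 5.40 km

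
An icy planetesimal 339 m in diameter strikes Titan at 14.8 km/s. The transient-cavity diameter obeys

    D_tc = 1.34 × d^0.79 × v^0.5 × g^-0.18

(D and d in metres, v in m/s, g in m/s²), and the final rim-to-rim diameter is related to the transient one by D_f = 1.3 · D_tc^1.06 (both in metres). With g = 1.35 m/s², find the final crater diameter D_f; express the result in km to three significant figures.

D_f ≈ 35.7 km

v = 14800 m/s.
d^0.79 = 339^0.79 = 99.74
v^0.5 = 14800^0.5 = 121.7
g^-0.18 = 1.35^-0.18 = 0.9474
D_tc = 1.34 × 99.74 × 121.7 × 0.9474 = 15410 m
D_f = 1.3 × (15410)^1.06 = 35728 m
     = 35.73 km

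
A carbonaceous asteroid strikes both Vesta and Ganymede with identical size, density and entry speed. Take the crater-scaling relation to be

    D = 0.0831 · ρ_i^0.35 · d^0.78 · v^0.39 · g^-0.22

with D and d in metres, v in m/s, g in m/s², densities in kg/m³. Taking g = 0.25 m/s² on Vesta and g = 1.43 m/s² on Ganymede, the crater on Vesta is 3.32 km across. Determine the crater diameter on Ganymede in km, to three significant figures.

D ≈ 2.26 km

All impactor-dependent factors cancel in the ratio, leaving D_Ganymede/D_Vesta = (g_Ganymede/g_Vesta)^-0.22.
(1.43/0.25)^-0.22 = 5.720^-0.22 = 0.6814
D_Ganymede = 0.6814 × 3.32 km = 2.26 km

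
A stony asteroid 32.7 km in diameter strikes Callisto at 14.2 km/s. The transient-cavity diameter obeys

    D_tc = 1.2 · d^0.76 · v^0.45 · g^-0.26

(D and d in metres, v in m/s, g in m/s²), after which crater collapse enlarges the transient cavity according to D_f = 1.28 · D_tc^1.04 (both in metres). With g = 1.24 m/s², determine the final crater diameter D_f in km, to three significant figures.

In SI: d = 32700 m, v = 14200 m/s.
d^0.76 = 32700^0.76 = 2698
v^0.45 = 14200^0.45 = 73.88
g^-0.26 = 1.24^-0.26 = 0.9456
D_tc = 1.2 × 2698 × 73.88 × 0.9456 = 2.262 × 10^5 m
D_f = 1.28 × (2.262 × 10^5)^1.04 = 4.741 × 10^5 m
     = 474.1 km

D_f ≈ 474 km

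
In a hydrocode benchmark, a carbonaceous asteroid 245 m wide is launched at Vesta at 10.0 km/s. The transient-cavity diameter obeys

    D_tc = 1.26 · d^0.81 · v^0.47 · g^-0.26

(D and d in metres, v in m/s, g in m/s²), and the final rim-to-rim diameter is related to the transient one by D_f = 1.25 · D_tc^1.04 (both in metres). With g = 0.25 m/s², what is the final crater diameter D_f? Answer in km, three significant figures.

D_f ≈ 21.5 km

v = 10000 m/s.
d^0.81 = 245^0.81 = 86.14
v^0.47 = 10000^0.47 = 75.86
g^-0.26 = 0.25^-0.26 = 1.434
D_tc = 1.26 × 86.14 × 75.86 × 1.434 = 11810 m
D_f = 1.25 × (11810)^1.04 = 21481 m
     = 21.48 km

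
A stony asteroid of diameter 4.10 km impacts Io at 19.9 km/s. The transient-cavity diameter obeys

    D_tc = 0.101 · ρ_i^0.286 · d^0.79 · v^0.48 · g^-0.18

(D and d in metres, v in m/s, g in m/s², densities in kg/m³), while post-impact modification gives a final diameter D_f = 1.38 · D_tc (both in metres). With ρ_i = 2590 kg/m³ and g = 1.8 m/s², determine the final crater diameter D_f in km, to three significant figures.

In SI: d = 4100 m, v = 19900 m/s.
ρ_i^0.286 = 2590^0.286 = 9.467
d^0.79 = 4100^0.79 = 714.7
v^0.48 = 19900^0.48 = 115.7
g^-0.18 = 1.8^-0.18 = 0.8996
D_tc = 0.101 × 9.467 × 714.7 × 115.7 × 0.8996 = 71130 m
D_f = 1.38 × 71130 = 98159 m
     = 98.16 km

D_f ≈ 98.2 km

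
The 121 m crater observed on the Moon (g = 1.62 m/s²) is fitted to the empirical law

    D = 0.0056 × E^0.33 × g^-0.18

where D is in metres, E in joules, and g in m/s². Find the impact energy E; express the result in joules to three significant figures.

E ≈ 1.78 × 10^13 J

Rearranging: E = [D / (0.0056 · g^-0.18)]^(1/0.33).
g^-0.18 = 1.62^-0.18 = 0.9168
D / (0.0056 × 0.9168) = 121 / (5.134 × 10^-3) = 2.357 × 10^4
E = (2.357 × 10^4)^3.0303 = 1.776 × 10^13 J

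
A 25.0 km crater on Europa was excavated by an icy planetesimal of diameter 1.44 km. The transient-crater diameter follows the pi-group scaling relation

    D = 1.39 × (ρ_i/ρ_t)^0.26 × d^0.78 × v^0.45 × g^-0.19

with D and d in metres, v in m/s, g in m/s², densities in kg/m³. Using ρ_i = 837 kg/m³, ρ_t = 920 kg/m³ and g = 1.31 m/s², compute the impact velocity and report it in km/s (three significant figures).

v ≈ 11.3 km/s

Rearranging for v: v = [D / (1.39 · (837/920)^0.26 · 1440^0.78 · 1.31^-0.19)]^(1/0.45).
D = 25000 m.
(837/920)^0.26 = 0.9757
1440^0.78 = 290.8
1.31^-0.19 = 0.9500
Denominator = 1.39 × 0.9757 × 290.8 × 0.9500 = 374.7
D / 374.7 = 25000 / 374.7 = 66.72
v = 66.72^(1/0.45) = 66.72^2.2222 = 11320 m/s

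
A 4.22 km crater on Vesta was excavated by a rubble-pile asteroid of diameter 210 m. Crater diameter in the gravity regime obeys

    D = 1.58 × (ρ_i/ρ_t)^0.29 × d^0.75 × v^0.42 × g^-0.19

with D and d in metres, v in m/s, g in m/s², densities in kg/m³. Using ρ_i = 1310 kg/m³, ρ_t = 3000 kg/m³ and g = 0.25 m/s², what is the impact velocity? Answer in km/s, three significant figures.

Rearranging for v: v = [D / (1.58 · (1310/3000)^0.29 · 210^0.75 · 0.25^-0.19)]^(1/0.42).
D = 4220 m.
(1310/3000)^0.29 = 0.7864
210^0.75 = 55.17
0.25^-0.19 = 1.301
Denominator = 1.58 × 0.7864 × 55.17 × 1.301 = 89.18
D / 89.18 = 4220 / 89.18 = 47.32
v = 47.32^(1/0.42) = 47.32^2.381 = 9734 m/s

v ≈ 9.73 km/s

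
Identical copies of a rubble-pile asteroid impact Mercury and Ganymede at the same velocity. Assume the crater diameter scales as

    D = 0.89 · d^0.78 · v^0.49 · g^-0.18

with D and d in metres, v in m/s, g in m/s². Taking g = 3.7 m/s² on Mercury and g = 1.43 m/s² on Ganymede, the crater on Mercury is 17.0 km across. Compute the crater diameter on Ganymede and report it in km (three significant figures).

D ≈ 20.2 km

All impactor-dependent factors cancel in the ratio, leaving D_Ganymede/D_Mercury = (g_Ganymede/g_Mercury)^-0.18.
(1.43/3.7)^-0.18 = 0.3865^-0.18 = 1.187
D_Ganymede = 1.187 × 17.0 km = 20.2 km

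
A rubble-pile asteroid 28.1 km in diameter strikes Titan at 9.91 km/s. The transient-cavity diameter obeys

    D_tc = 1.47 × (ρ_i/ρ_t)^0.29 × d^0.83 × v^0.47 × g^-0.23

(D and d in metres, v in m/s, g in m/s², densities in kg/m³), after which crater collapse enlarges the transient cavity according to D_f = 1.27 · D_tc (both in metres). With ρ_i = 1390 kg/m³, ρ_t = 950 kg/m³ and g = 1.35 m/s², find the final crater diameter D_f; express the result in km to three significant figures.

D_f ≈ 724 km

In SI: d = 28100 m, v = 9910 m/s.
(ρ_i/ρ_t)^0.29 = (1390/950)^0.29 = 1.117
d^0.83 = 28100^0.83 = 4925
v^0.47 = 9910^0.47 = 75.54
g^-0.23 = 1.35^-0.23 = 0.9333
D_tc = 1.47 × 1.117 × 4925 × 75.54 × 0.9333 = 5.701 × 10^5 m
D_f = 1.27 × 5.701 × 10^5 = 7.240 × 10^5 m
     = 724.0 km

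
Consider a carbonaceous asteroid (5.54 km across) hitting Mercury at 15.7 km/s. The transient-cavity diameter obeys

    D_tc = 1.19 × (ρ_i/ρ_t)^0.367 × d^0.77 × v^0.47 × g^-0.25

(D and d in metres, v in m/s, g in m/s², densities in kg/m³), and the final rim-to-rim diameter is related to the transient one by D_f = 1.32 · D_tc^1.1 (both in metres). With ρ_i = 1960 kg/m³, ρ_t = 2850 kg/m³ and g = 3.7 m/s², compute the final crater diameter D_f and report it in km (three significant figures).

D_f ≈ 210 km

In SI: d = 5540 m, v = 15700 m/s.
(ρ_i/ρ_t)^0.367 = (1960/2850)^0.367 = 0.8716
d^0.77 = 5540^0.77 = 763.0
v^0.47 = 15700^0.47 = 93.77
g^-0.25 = 3.7^-0.25 = 0.7210
D_tc = 1.19 × 0.8716 × 763.0 × 93.77 × 0.7210 = 53500 m
D_f = 1.32 × (53500)^1.1 = 2.098 × 10^5 m
     = 209.8 km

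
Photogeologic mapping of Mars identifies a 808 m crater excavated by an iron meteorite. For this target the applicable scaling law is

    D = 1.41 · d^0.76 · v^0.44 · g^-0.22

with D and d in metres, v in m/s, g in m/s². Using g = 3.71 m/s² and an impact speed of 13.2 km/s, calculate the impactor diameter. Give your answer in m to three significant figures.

d ≈ 25.6 m

Rearranging for d: d = [D / (1.41 · 13200^0.44 · 3.71^-0.22)]^(1/0.76).
13200^0.44 = 65.02
3.71^-0.22 = 0.7494
Denominator = 1.41 × 65.02 × 0.7494 = 68.70
D / 68.70 = 808 / 68.70 = 11.76
d = 11.76^(1/0.76) = 11.76^1.3158 = 25.61 m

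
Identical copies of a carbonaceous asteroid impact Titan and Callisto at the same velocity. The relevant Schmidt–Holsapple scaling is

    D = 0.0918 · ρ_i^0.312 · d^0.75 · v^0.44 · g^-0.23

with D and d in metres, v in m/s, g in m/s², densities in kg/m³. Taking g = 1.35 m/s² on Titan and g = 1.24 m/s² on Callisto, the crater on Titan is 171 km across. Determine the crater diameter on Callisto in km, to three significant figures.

D ≈ 174 km

All impactor-dependent factors cancel in the ratio, leaving D_Callisto/D_Titan = (g_Callisto/g_Titan)^-0.23.
(1.24/1.35)^-0.23 = 0.9185^-0.23 = 1.020
D_Callisto = 1.020 × 171 km = 174 km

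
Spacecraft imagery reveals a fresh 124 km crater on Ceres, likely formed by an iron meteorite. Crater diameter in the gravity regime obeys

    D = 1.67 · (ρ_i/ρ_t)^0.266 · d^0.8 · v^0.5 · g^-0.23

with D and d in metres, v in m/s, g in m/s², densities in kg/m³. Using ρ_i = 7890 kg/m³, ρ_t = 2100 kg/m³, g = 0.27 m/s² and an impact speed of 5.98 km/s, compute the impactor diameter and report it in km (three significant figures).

d ≈ 2.36 km

Rearranging for d: d = [D / (1.67 · (7890/2100)^0.266 · 5980^0.5 · 0.27^-0.23)]^(1/0.8).
D = 124000 m.
(7890/2100)^0.266 = 1.422
5980^0.5 = 77.33
0.27^-0.23 = 1.351
Denominator = 1.67 × 1.422 × 77.33 × 1.351 = 248.1
D / 248.1 = 124000 / 248.1 = 499.8
d = 499.8^(1/0.8) = 499.8^1.25 = 2363 m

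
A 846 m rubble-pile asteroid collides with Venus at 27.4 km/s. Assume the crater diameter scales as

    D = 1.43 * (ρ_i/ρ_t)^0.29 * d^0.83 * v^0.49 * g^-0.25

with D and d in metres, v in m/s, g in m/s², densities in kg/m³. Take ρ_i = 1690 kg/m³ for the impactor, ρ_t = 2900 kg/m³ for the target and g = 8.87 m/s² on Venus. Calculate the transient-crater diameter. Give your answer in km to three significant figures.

In SI units: v = 27400 m/s.
(ρ_i/ρ_t)^0.29 = (1690/2900)^0.29 = 0.8551
d^0.83 = 846^0.83 = 269.0
v^0.49 = 27400^0.49 = 149.5
g^-0.25 = 8.87^-0.25 = 0.5795
D = 1.43 × 0.8551 × 269.0 × 149.5 × 0.5795 = 28497 m
   = 28.50 km

D ≈ 28.5 km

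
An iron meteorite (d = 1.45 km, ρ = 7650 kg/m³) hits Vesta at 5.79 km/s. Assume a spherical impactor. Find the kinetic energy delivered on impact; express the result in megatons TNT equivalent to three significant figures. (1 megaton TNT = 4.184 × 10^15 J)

d = 1450 m; v = 5790 m/s.
Mass m = (π/6) ρ d³ = (π/6) × 7650 × (1450)³ = 1.221 × 10^13 kg
E = ½ m v² = 0.5 × 1.221 × 10^13 × (5790)² = 2.047 × 10^20 J
   = 2.047 × 10^20 / 4.184×10^15 = 48924 Mt

E ≈ 48900 Mt TNT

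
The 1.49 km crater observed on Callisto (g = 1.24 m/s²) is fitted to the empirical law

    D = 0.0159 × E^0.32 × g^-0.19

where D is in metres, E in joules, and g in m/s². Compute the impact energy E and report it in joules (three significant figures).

E ≈ 3.91 × 10^15 J

Rearranging: E = [D / (0.0159 · g^-0.19)]^(1/0.32).
D = 1490 m.
g^-0.19 = 1.24^-0.19 = 0.9600
D / (0.0159 × 0.9600) = 1490 / (0.01526) = 9.764 × 10^4
E = (9.764 × 10^4)^3.125 = 3.914 × 10^15 J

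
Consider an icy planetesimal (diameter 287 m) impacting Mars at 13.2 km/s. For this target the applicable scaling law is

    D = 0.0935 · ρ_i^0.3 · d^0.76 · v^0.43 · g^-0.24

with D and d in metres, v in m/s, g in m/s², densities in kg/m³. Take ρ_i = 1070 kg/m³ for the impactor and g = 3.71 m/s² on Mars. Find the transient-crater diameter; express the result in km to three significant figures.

In SI units: v = 13200 m/s.
ρ_i^0.3 = 1070^0.3 = 8.106
d^0.76 = 287^0.76 = 73.79
v^0.43 = 13200^0.43 = 59.14
g^-0.24 = 3.71^-0.24 = 0.7300
D = 0.0935 × 8.106 × 73.79 × 59.14 × 0.7300 = 2414 m
   = 2.414 km

D ≈ 2.41 km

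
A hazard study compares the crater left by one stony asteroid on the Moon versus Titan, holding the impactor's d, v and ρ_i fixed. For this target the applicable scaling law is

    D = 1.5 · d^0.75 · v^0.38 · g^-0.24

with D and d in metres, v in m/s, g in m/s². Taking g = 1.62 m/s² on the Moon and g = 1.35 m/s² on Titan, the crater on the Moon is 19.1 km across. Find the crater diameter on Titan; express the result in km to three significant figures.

All impactor-dependent factors cancel in the ratio, leaving D_Titan/D_Moon = (g_Titan/g_Moon)^-0.24.
(1.35/1.62)^-0.24 = 0.8333^-0.24 = 1.045
D_Titan = 1.045 × 19.1 km = 20.0 km

D ≈ 20.0 km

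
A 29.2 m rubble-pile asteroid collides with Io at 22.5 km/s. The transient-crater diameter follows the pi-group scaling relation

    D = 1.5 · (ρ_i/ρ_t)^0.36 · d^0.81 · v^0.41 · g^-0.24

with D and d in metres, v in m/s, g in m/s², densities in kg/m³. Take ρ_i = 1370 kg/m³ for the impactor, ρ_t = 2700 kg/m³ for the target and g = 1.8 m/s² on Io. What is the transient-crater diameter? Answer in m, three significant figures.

In SI units: v = 22500 m/s.
(ρ_i/ρ_t)^0.36 = (1370/2700)^0.36 = 0.7833
d^0.81 = 29.2^0.81 = 15.38
v^0.41 = 22500^0.41 = 60.87
g^-0.24 = 1.8^-0.24 = 0.8684
D = 1.5 × 0.7833 × 15.38 × 60.87 × 0.8684 = 955.2 m

D ≈ 955 m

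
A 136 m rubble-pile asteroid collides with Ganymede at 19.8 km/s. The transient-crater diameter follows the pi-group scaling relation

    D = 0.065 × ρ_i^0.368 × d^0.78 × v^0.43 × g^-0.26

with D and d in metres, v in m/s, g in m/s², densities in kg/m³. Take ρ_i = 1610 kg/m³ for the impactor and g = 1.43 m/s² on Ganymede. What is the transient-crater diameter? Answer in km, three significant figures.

In SI units: v = 19800 m/s.
ρ_i^0.368 = 1610^0.368 = 15.14
d^0.78 = 136^0.78 = 46.15
v^0.43 = 19800^0.43 = 70.40
g^-0.26 = 1.43^-0.26 = 0.9112
D = 0.065 × 15.14 × 46.15 × 70.40 × 0.9112 = 2913 m
   = 2.913 km

D ≈ 2.91 km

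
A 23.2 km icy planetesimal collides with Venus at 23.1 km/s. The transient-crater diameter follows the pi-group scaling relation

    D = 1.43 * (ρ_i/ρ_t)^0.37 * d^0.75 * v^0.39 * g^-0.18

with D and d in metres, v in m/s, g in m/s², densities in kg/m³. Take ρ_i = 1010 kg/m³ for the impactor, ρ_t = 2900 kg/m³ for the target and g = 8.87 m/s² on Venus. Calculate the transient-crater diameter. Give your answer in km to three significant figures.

D ≈ 61.8 km

In SI units: d = 23200 m, v = 23100 m/s.
(ρ_i/ρ_t)^0.37 = (1010/2900)^0.37 = 0.6769
d^0.75 = 23200^0.75 = 1880
v^0.39 = 23100^0.39 = 50.33
g^-0.18 = 8.87^-0.18 = 0.6751
D = 1.43 × 0.6769 × 1880 × 50.33 × 0.6751 = 61832 m
   = 61.83 km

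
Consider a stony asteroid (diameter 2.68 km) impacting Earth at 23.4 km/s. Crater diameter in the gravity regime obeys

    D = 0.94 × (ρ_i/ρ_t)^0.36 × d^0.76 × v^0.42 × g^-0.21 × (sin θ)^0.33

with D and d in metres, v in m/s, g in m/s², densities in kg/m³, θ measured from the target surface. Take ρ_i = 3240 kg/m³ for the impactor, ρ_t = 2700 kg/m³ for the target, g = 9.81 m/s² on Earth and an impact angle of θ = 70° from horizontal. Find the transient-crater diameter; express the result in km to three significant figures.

D ≈ 16.8 km

In SI units: d = 2680 m, v = 23400 m/s.
(ρ_i/ρ_t)^0.36 = (3240/2700)^0.36 = 1.068
d^0.76 = 2680^0.76 = 403.1
v^0.42 = 23400^0.42 = 68.40
g^-0.21 = 9.81^-0.21 = 0.6191
(sin 70°)^0.33 = 0.9397^0.33 = 0.9797
D = 0.94 × 1.068 × 403.1 × 68.40 × 0.6191 × 0.9797 = 16789 m
   = 16.79 km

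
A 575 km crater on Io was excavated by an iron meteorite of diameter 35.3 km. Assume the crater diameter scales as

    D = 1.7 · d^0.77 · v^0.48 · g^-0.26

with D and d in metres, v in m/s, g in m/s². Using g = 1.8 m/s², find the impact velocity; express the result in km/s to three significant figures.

v ≈ 23.0 km/s

Rearranging for v: v = [D / (1.7 · 35300^0.77 · 1.8^-0.26)]^(1/0.48).
D = 575000 m.
35300^0.77 = 3175
1.8^-0.26 = 0.8583
Denominator = 1.7 × 3175 × 0.8583 = 4633
D / 4633 = 575000 / 4633 = 124.1
v = 124.1^(1/0.48) = 124.1^2.0833 = 23012 m/s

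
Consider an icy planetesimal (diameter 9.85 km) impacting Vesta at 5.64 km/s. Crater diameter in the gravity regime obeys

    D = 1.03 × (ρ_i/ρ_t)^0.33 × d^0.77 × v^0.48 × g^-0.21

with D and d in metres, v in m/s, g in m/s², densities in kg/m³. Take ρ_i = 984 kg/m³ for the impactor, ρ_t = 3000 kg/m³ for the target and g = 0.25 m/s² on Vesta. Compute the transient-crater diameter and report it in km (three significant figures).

D ≈ 71.6 km

In SI units: d = 9850 m, v = 5640 m/s.
(ρ_i/ρ_t)^0.33 = (984/3000)^0.33 = 0.6922
d^0.77 = 9850^0.77 = 1188
v^0.48 = 5640^0.48 = 63.18
g^-0.21 = 0.25^-0.21 = 1.338
D = 1.03 × 0.6922 × 1188 × 63.18 × 1.338 = 71601 m
   = 71.60 km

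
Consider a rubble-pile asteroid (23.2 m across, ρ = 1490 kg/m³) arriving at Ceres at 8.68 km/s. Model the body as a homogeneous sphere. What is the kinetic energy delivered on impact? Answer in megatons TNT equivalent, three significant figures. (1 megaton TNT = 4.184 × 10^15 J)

E ≈ 0.0877 Mt TNT

v = 8680 m/s.
Mass m = (π/6) ρ d³ = (π/6) × 1490 × (23.2)³ = 9.742 × 10^6 kg
E = ½ m v² = 0.5 × 9.742 × 10^6 × (8680)² = 3.670 × 10^14 J
   = 3.670 × 10^14 / 4.184×10^15 = 0.08772 Mt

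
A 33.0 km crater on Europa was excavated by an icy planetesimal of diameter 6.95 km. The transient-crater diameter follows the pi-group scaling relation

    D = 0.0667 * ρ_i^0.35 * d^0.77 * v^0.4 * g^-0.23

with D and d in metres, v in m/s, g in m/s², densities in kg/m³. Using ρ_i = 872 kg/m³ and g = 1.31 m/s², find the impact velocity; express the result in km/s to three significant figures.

Rearranging for v: v = [D / (0.0667 · 872^0.35 · 6950^0.77 · 1.31^-0.23)]^(1/0.4).
D = 33000 m.
872^0.35 = 10.69
6950^0.77 = 908.5
1.31^-0.23 = 0.9398
Denominator = 0.0667 × 10.69 × 908.5 × 0.9398 = 608.8
D / 608.8 = 33000 / 608.8 = 54.20
v = 54.20^(1/0.4) = 54.20^2.5 = 21627 m/s

v ≈ 21.6 km/s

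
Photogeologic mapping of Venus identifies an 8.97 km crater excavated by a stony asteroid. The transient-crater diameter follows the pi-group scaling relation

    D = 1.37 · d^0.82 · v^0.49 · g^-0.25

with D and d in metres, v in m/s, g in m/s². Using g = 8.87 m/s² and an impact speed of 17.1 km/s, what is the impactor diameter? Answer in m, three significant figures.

d ≈ 259 m

Rearranging for d: d = [D / (1.37 · 17100^0.49 · 8.87^-0.25)]^(1/0.82).
D = 8970 m.
17100^0.49 = 118.6
8.87^-0.25 = 0.5795
Denominator = 1.37 × 118.6 × 0.5795 = 94.16
D / 94.16 = 8970 / 94.16 = 95.26
d = 95.26^(1/0.82) = 95.26^1.2195 = 259.0 m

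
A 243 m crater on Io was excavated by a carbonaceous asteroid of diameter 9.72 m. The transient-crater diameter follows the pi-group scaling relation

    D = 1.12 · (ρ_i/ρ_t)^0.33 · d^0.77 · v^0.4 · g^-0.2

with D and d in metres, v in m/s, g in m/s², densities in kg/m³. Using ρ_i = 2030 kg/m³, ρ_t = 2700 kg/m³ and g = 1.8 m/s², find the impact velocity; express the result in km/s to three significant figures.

v ≈ 14.8 km/s

Rearranging for v: v = [D / (1.12 · (2030/2700)^0.33 · 9.72^0.77 · 1.8^-0.2)]^(1/0.4).
(2030/2700)^0.33 = 0.9102
9.72^0.77 = 5.761
1.8^-0.2 = 0.8891
Denominator = 1.12 × 0.9102 × 5.761 × 0.8891 = 5.222
D / 5.222 = 243 / 5.222 = 46.53
v = 46.53^(1/0.4) = 46.53^2.5 = 14768 m/s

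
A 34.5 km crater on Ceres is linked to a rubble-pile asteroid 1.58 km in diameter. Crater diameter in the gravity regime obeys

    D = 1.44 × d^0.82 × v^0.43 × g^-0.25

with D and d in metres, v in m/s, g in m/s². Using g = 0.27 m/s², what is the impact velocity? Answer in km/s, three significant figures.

v ≈ 5.68 km/s

Rearranging for v: v = [D / (1.44 · 1580^0.82 · 0.27^-0.25)]^(1/0.43).
D = 34500 m.
1580^0.82 = 419.7
0.27^-0.25 = 1.387
Denominator = 1.44 × 419.7 × 1.387 = 838.3
D / 838.3 = 34500 / 838.3 = 41.15
v = 41.15^(1/0.43) = 41.15^2.3256 = 5680 m/s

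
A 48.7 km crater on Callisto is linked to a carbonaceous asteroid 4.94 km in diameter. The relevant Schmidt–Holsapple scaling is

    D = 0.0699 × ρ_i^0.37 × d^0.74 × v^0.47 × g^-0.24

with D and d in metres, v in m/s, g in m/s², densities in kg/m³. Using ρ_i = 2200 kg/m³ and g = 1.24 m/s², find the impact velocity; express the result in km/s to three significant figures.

Rearranging for v: v = [D / (0.0699 · 2200^0.37 · 4940^0.74 · 1.24^-0.24)]^(1/0.47).
D = 48700 m.
2200^0.37 = 17.25
4940^0.74 = 541.2
1.24^-0.24 = 0.9497
Denominator = 0.0699 × 17.25 × 541.2 × 0.9497 = 619.7
D / 619.7 = 48700 / 619.7 = 78.59
v = 78.59^(1/0.47) = 78.59^2.1277 = 10784 m/s

v ≈ 10.8 km/s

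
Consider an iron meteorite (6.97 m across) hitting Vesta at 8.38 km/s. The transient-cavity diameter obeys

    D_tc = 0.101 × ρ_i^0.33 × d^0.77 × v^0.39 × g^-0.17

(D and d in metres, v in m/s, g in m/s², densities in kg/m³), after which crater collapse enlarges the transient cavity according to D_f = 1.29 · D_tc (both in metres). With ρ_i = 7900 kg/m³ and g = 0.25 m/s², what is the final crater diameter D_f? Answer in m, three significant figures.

D_f ≈ 482 m

v = 8380 m/s.
ρ_i^0.33 = 7900^0.33 = 19.33
d^0.77 = 6.97^0.77 = 4.460
v^0.39 = 8380^0.39 = 33.89
g^-0.17 = 0.25^-0.17 = 1.266
D_tc = 0.101 × 19.33 × 4.460 × 33.89 × 1.266 = 373.6 m
D_f = 1.29 × 373.6 = 481.9 m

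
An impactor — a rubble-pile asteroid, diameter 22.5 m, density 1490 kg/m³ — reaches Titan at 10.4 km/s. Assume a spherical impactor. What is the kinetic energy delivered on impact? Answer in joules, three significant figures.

v = 10400 m/s.
Mass m = (π/6) ρ d³ = (π/6) × 1490 × (22.5)³ = 8.887 × 10^6 kg
E = ½ m v² = 0.5 × 8.887 × 10^6 × (10400)² = 4.806 × 10^14 J

E ≈ 4.81 × 10^14 J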